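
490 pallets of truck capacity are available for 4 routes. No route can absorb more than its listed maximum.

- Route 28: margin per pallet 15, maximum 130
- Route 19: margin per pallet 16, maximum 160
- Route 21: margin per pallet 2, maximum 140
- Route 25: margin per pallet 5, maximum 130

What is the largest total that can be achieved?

5300

Rank by margin per pallet: Route 19 16 > Route 28 15 > Route 25 5 > Route 21 2.
Route 19: +160 to 160 (cap) — 330 left.
Give Route 28 130 to hit its cap of 130 — 200 left.
Give Route 25 130 to hit its cap of 130 — 70 left.
Only 70 left; Route 21 takes them to reach 70.
Total = 15×130 + 16×160 + 2×70 + 5×130 = 5300.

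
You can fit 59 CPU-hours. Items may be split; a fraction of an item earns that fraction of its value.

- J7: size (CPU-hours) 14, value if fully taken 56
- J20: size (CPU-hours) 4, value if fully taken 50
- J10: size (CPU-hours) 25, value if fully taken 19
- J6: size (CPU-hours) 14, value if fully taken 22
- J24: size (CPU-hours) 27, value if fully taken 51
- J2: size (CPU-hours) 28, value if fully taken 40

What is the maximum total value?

Sort by value density: J20 50/4≈12.5, J7 56/14≈4, J24 51/27≈1.89, J6 22/14≈1.57, J2 40/28≈1.43, J10 19/25≈0.76.
All 4 CPU-hours of J20 fit (value 50) ; 55 remain.
Take all of J7 (14 CPU-hours, value 56) ; 41 CPU-hours left.
All 27 CPU-hours of J24 fit (value 51) ; 14 remain.
All 14 CPU-hours of J6 fit (value 22) ; 0 remain.
Total value = 179.

179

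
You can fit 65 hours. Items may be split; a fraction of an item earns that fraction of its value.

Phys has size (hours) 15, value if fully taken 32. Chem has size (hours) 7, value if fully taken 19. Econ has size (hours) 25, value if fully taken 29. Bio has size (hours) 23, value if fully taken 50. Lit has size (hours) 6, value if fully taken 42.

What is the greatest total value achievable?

Best value per unit of size first: Lit 42/6≈7, Chem 19/7≈2.71, Bio 50/23≈2.17, Phys 32/15≈2.13, Econ 29/25≈1.16.
Lit: take in full, 6 hours for value 42 ; 59 left.
Take all of Chem (7 hours, value 19) ; 52 hours left.
Take all of Bio (23 hours, value 50) ; 29 hours left.
All 15 hours of Phys fit (value 32) ; 14 remain.
Only 14 hours remain; take 14/25 of Econ for value 29×14/25 = 16.24.
Total value = 159.24.

159.24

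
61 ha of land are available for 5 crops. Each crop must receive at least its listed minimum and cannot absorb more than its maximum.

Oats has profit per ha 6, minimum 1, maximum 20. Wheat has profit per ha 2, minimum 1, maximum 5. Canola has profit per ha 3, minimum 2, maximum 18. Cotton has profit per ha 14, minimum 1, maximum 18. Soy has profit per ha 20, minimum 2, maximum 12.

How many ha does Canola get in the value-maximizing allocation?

10

Meeting every minimum uses 1+1+2+1+2 = 7 ha, leaving 54.
Highest profit per ha first: Soy 20 > Cotton 14 > Oats 6 > Canola 3 > Wheat 2.
Give Soy 10 more to hit its cap of 12 — 44 left.
Give Cotton 17 more to hit its cap of 18 — 27 left.
Give Oats 19 more to hit its cap of 20 — 8 left.
Canola has room for 16 more but only 8 remain, so it gets 10.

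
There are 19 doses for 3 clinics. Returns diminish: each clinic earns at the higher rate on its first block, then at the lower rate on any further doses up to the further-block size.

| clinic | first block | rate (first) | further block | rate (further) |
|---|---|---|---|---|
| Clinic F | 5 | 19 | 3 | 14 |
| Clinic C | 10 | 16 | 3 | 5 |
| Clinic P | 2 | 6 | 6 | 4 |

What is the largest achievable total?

303

Order all 6 blocks by rate: Clinic F/first 19 > Clinic C/first 16 > Clinic F/second 14 > Clinic P/first 6 > Clinic C/second 5 > Clinic P/second 4.
Clinic F first at 19: fill all 5 ; 14 left.
Fill Clinic C first block (10 at 16) ; 4 left.
Clinic F/second (14): +3 ; 1 left.
Clinic P first at 6: only 1 left, fill 1.
Total = 19×5 + 16×10 + 14×3 + 6×1 = 303.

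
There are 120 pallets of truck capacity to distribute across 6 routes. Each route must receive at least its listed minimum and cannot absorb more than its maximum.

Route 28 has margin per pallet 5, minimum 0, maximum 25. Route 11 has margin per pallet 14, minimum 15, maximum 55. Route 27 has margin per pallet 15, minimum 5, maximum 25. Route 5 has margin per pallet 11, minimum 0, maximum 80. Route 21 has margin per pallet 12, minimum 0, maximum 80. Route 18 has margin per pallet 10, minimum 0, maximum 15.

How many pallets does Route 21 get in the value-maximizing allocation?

Meeting every minimum uses 0+15+5+0+0+0 = 20 pallets, leaving 100.
Order the routes by margin per pallet: Route 27 15 > Route 11 14 > Route 21 12 > Route 5 11 > Route 18 10 > Route 28 5.
Route 27 takes 20 more to reach its cap of 25 → 80 left.
Route 11: +40 to 55 (cap) → 40 left.
Route 21: +40 (room for 80) → 40. Pool exhausted.

40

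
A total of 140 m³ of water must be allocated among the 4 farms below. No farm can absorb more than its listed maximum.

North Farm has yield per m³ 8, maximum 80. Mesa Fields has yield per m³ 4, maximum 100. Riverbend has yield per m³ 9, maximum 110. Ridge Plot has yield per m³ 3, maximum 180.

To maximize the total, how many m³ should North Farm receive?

Order the farms by yield per m³: Riverbend 9 > North Farm 8 > Mesa Fields 4 > Ridge Plot 3.
Give Riverbend 110 to hit its cap of 110 — 30 left.
North Farm: +30 (room for 80) → 30. Pool exhausted.

30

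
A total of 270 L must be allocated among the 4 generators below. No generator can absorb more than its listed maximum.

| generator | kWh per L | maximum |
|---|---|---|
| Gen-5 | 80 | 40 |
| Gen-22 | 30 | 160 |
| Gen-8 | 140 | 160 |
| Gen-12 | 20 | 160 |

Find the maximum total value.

27700

Rank by kWh per L: Gen-8 140 > Gen-5 80 > Gen-22 30 > Gen-12 20.
Gen-8 takes 160 to reach its cap of 160 ; 110 left.
Give Gen-5 40 to hit its cap of 40 ; 70 left.
Only 70 left; Gen-22 takes them to reach 70.
Total = 80×40 + 30×70 + 140×160 = 27700.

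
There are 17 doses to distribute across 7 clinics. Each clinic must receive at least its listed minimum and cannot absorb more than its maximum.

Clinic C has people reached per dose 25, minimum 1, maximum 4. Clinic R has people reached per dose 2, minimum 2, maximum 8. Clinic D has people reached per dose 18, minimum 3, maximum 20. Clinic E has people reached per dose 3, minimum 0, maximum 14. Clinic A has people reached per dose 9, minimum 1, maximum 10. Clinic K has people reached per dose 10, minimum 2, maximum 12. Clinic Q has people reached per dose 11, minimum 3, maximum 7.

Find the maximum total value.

Meeting every minimum uses 1+2+3+0+1+2+3 = 12 doses, leaving 5.
Rank by people reached per dose: Clinic C 25 > Clinic D 18 > Clinic Q 11 > Clinic K 10 > Clinic A 9 > Clinic E 3 > Clinic R 2.
Clinic C: +3 to 4 (cap) — 2 left.
Clinic D: +2 (room for 17) → 5. Pool exhausted.
Total = 25×4 + 2×2 + 18×5 + 9×1 + 10×2 + 11×3 = 256.

256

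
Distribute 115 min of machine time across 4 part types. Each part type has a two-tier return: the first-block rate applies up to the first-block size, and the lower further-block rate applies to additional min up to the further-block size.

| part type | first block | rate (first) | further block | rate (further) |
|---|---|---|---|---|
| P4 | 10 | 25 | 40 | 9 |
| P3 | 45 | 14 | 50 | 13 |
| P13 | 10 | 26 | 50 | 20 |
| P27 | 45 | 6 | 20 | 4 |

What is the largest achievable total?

Treat each block as its own option and order by rate: P13/tier1 26 > P4/tier1 25 > P13/tier2 20 > P3/tier1 14 > P3/tier2 13 > P4/tier2 9 > P27/tier1 6 > P27/tier2 4.
P13 tier1 at 26: fill all 10 → 105 left.
Fill P4 tier1 block (10 at 25) → 95 left.
Fill P13 tier2 block (50 at 20) → 45 left.
P3/tier1 (14): +45 → 0 left.
Total = 26×10 + 25×10 + 20×50 + 14×45 = 2140.

2140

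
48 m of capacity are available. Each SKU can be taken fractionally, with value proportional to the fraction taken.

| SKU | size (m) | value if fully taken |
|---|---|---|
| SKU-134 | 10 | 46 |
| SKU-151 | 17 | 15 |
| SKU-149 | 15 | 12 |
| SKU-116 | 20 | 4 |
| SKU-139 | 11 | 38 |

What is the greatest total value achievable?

Sort by value density: SKU-134 46/10≈4.6, SKU-139 38/11≈3.45, SKU-151 15/17≈0.882, SKU-149 12/15≈0.8, SKU-116 4/20≈0.2.
Take all of SKU-134 (10 m, value 46) → 38 m left.
SKU-139: take in full, 11 m for value 38 → 27 left.
Take all of SKU-151 (17 m, value 15) → 10 m left.
Fill the last 10 m with part of SKU-149: 10/15 of it earns 8.
Total value = 107.

107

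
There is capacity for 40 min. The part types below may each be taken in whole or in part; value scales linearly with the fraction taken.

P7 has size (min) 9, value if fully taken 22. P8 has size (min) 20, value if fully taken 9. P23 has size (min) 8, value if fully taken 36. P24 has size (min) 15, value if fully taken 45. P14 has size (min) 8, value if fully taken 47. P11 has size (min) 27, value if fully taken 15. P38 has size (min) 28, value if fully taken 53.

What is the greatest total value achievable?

Best value per unit of size first: P14 47/8≈5.88, P23 36/8≈4.5, P24 45/15≈3, P7 22/9≈2.44, P38 53/28≈1.89, P11 15/27≈0.556, P8 9/20≈0.45.
P14: take in full, 8 min for value 47 → 32 left.
All 8 min of P23 fit (value 36) → 24 remain.
All 15 min of P24 fit (value 45) → 9 remain.
P7: take in full, 9 min for value 22 → 0 left.
Total value = 150.

150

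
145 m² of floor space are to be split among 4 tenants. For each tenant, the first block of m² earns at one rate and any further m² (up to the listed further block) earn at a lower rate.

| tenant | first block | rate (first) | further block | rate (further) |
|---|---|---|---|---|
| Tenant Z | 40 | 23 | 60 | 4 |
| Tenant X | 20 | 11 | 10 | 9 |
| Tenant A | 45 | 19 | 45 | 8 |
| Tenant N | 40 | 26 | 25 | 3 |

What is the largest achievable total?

3035

Order all 8 blocks by rate: Tenant N/T1 26 > Tenant Z/T1 23 > Tenant A/T1 19 > Tenant X/T1 11 > Tenant X/T2 9 > Tenant A/T2 8 > Tenant Z/T2 4 > Tenant N/T2 3.
Tenant N/T1 (26): +40 — 105 left.
Tenant Z/T1 (23): +40 — 65 left.
Tenant A/T1 (19): +45 — 20 left.
Tenant X/T1 (11): +20 — 0 left.
Total = 26×40 + 23×40 + 19×45 + 11×20 = 3035.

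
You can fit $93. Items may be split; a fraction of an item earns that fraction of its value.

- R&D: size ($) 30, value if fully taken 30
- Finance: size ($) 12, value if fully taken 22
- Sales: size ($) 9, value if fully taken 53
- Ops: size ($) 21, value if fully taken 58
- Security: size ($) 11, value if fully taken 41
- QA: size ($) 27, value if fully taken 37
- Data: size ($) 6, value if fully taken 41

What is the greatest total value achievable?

259

Rank by value-to-size ratio: Data 41/6≈6.83, Sales 53/9≈5.89, Security 41/11≈3.73, Ops 58/21≈2.76, Finance 22/12≈1.83, QA 37/27≈1.37, R&D 30/30≈1.
All 6 $ of Data fit (value 41) ; 87 remain.
Sales: take in full, 9 $ for value 53 ; 78 left.
Take all of Security (11 $, value 41) ; 67 $ left.
All 21 $ of Ops fit (value 58) ; 46 remain.
Finance: take in full, 12 $ for value 22 ; 34 left.
All 27 $ of QA fit (value 37) ; 7 remain.
Fill the last 7 $ with part of R&D: 7/30 of it earns 7.
Total value = 259.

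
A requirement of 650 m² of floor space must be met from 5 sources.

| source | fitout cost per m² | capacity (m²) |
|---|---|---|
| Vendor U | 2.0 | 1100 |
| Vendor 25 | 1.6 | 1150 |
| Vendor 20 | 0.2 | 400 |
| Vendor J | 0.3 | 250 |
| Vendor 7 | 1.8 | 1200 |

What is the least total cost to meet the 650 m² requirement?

Use sources in increasing cost order.
Vendor 20 at 0.2: take all 400 m² — 250 still needed.
Vendor J at 0.3: take all 250 m² — 0 still needed.
Vendor 25, Vendor 7, Vendor U: unused.
Cost = 400×0.2 + 250×0.3 = 155.

155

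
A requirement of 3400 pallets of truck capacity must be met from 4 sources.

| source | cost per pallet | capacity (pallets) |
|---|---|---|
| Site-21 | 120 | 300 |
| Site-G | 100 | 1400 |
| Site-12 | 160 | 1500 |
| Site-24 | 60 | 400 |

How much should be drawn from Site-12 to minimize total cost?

Fill from the cheapest source first.
Site-24 (60): use full 400 → 3000 pallets to go.
Site-G (100): use full 1400 → 1600 pallets to go.
Site-21 at 120: take all 300 pallets → 1300 still needed.
Site-12 at 160: take 1300 of its 1500 → requirement met.

1300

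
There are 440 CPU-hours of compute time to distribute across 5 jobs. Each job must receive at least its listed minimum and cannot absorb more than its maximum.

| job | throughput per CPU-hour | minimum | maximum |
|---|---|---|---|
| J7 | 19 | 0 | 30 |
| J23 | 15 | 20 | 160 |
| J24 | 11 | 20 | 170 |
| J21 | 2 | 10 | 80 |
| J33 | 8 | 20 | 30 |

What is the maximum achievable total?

Meeting every minimum uses 0+20+20+10+20 = 70 CPU-hours, leaving 370.
Rank by throughput per CPU-hour: J7 19 > J23 15 > J24 11 > J33 8 > J21 2.
J7 takes 30 more to reach its cap of 30 ; 340 left.
Give J23 140 more to hit its cap of 160 ; 200 left.
J24: +150 to 170 (cap) ; 50 left.
J33: +10 to 30 (cap) ; 40 left.
J21: +40 (room for 70) → 50. Pool exhausted.
Total = 19×30 + 15×160 + 11×170 + 2×50 + 8×30 = 5180.

5180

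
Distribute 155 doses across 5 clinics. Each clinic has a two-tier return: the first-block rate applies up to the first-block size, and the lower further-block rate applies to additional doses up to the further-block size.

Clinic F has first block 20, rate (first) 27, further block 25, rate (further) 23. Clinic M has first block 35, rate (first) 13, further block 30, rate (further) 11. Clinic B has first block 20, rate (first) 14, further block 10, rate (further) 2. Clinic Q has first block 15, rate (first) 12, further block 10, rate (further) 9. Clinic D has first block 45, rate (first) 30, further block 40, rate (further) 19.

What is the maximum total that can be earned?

3570

Treat each block as its own option and order by rate: Clinic D/first 30 > Clinic F/first 27 > Clinic F/second 23 > Clinic D/second 19 > Clinic B/first 14 > Clinic M/first 13 > Clinic Q/first 12 > Clinic M/second 11 > Clinic Q/second 9 > Clinic B/second 2.
Clinic D/first (30): +45 → 110 left.
Clinic F/first (27): +20 → 90 left.
Clinic F/second (23): +25 → 65 left.
Fill Clinic D second block (40 at 19) → 25 left.
Clinic B first at 14: fill all 20 → 5 left.
5 remain; put them into Clinic M first at 13.
Total = 30×45 + 27×20 + 23×25 + 19×40 + 14×20 + 13×5 = 3570.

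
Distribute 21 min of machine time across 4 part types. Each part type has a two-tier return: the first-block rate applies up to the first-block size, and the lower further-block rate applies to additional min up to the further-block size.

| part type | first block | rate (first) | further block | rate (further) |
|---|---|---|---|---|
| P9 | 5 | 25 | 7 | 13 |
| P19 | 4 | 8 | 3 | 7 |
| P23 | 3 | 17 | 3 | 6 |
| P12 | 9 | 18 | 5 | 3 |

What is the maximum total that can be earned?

390

Order all 8 blocks by rate: P9/tier1 25 > P12/tier1 18 > P23/tier1 17 > P9/tier2 13 > P19/tier1 8 > P19/tier2 7 > P23/tier2 6 > P12/tier2 3.
P9 tier1 at 25: fill all 5 → 16 left.
Fill P12 tier1 block (9 at 18) → 7 left.
P23/tier1 (17): +3 → 4 left.
P9 tier2 at 13: only 4 left, fill 4.
Total = 25×5 + 18×9 + 17×3 + 13×4 = 390.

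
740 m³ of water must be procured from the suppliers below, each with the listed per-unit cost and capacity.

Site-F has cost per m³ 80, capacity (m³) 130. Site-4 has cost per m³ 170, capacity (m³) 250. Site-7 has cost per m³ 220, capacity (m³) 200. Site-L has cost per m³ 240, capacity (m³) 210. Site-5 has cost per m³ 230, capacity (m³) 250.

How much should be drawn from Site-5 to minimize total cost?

Cheapest first:
Site-F (80): use full 130 → 610 m³ to go.
Take 250 from Site-4 at 170 → need 360 more.
Take 200 from Site-7 at 220 → need 160 more.
Site-5 (230): take the remaining 160 → done.
Site-L: unused.

160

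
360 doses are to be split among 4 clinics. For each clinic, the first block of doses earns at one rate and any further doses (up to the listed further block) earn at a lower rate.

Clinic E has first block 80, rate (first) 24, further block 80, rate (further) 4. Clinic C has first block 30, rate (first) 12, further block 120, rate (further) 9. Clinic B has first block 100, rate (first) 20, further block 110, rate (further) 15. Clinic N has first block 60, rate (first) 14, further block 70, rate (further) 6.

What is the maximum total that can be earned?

6530

Treat each block as its own option and order by rate: Clinic E/T1 24 > Clinic B/T1 20 > Clinic B/T2 15 > Clinic N/T1 14 > Clinic C/T1 12 > Clinic C/T2 9 > Clinic N/T2 6 > Clinic E/T2 4.
Clinic E/T1 (24): +80 — 280 left.
Fill Clinic B T1 block (100 at 20) — 180 left.
Clinic B T2 at 15: fill all 110 — 70 left.
Fill Clinic N T1 block (60 at 14) — 10 left.
10 remain; put them into Clinic C T1 at 12.
Total = 24×80 + 20×100 + 15×110 + 14×60 + 12×10 = 6530.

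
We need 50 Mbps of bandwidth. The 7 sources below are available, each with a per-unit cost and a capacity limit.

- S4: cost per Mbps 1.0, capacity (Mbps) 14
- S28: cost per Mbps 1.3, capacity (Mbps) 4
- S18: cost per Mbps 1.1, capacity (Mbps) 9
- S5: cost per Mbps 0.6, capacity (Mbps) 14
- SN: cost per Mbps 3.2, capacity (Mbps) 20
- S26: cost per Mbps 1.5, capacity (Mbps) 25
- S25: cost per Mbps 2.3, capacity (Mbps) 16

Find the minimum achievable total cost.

51

Cheapest first:
S5 (0.6): use full 14 → 36 Mbps to go.
S4 at 1.0: take all 14 Mbps → 22 still needed.
S18 (1.1): use full 9 → 13 Mbps to go.
S28 at 1.3: take all 4 Mbps → 9 still needed.
S26 (1.5): take the remaining 9 → done.
S25, SN: unused.
Cost = 14×0.6 + 14×1.0 + 9×1.1 + 4×1.3 + 9×1.5 = 51.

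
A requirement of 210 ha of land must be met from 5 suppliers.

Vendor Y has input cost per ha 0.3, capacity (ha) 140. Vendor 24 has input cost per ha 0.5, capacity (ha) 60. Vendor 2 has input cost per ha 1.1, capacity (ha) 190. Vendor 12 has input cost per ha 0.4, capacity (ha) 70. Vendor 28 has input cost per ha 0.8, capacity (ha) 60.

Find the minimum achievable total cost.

Use suppliers in increasing cost order.
Take 140 from Vendor Y at 0.3 ; need 70 more.
Vendor 12 at 0.4: take all 70 ha ; 0 still needed.
Vendor 24, Vendor 28, Vendor 2: unused.
Cost = 140×0.3 + 70×0.4 = 70.

70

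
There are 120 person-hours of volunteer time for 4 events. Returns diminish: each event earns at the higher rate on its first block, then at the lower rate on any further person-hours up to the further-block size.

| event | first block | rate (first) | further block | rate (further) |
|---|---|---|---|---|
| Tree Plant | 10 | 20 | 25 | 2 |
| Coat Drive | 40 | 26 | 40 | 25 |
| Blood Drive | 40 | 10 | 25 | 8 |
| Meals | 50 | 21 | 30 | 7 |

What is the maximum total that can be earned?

2880

Treat each block as its own option and order by rate: Coat Drive/first 26 > Coat Drive/second 25 > Meals/first 21 > Tree Plant/first 20 > Blood Drive/first 10 > Blood Drive/second 8 > Meals/second 7 > Tree Plant/second 2.
Coat Drive first at 26: fill all 40 — 80 left.
Fill Coat Drive second block (40 at 25) — 40 left.
Meals/first: +40 of 50 at 21; pool empty.
Total = 26×40 + 25×40 + 21×40 = 2880.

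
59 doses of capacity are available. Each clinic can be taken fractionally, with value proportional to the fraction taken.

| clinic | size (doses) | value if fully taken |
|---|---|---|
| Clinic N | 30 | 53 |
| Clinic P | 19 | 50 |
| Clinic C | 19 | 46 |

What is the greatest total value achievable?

Rank by value-to-size ratio: Clinic P 50/19≈2.63, Clinic C 46/19≈2.42, Clinic N 53/30≈1.77.
All 19 doses of Clinic P fit (value 50) → 40 remain.
Clinic C: take in full, 19 doses for value 46 → 21 left.
21 doses left: a 21/30 share of Clinic N gives 53×21/30 = 37.1.
Total value = 133.1.

133.1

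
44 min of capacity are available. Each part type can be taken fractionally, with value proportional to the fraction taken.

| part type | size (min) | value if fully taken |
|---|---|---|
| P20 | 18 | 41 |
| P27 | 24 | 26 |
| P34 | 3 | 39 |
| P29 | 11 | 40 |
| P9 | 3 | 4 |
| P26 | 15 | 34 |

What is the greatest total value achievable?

147.2

Rank by value-to-size ratio: P34 39/3≈13, P29 40/11≈3.64, P20 41/18≈2.28, P26 34/15≈2.27, P9 4/3≈1.33, P27 26/24≈1.08.
Take all of P34 (3 min, value 39) — 41 min left.
Take all of P29 (11 min, value 40) — 30 min left.
Take all of P20 (18 min, value 41) — 12 min left.
12 min left: a 12/15 share of P26 gives 34×12/15 = 27.2.
Total value = 147.2.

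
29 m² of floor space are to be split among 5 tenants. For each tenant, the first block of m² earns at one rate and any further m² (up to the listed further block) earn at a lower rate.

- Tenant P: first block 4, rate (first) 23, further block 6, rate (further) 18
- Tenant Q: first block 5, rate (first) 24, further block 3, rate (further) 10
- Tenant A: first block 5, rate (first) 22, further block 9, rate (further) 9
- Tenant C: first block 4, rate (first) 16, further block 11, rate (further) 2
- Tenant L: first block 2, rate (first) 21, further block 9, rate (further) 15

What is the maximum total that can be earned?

581

Treat each block as its own option and order by rate: Tenant Q/T1 24 > Tenant P/T1 23 > Tenant A/T1 22 > Tenant L/T1 21 > Tenant P/T2 18 > Tenant C/T1 16 > Tenant L/T2 15 > Tenant Q/T2 10 > Tenant A/T2 9 > Tenant C/T2 2.
Fill Tenant Q T1 block (5 at 24) — 24 left.
Tenant P/T1 (23): +4 — 20 left.
Tenant A/T1 (22): +5 — 15 left.
Fill Tenant L T1 block (2 at 21) — 13 left.
Tenant P/T2 (18): +6 — 7 left.
Tenant C/T1 (16): +4 — 3 left.
Tenant L/T2: +3 of 9 at 15; pool empty.
Total = 24×5 + 23×4 + 22×5 + 21×2 + 18×6 + 16×4 + 15×3 = 581.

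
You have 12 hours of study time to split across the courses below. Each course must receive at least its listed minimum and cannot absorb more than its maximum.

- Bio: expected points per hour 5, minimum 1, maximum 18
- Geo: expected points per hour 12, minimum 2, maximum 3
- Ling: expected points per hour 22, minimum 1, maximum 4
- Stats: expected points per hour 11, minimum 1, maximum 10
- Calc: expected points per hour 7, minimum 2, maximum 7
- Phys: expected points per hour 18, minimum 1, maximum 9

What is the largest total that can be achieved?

Meeting every minimum uses 1+2+1+1+2+1 = 8 hours, leaving 4.
Rank by expected points per hour: Ling 22 > Phys 18 > Geo 12 > Stats 11 > Calc 7 > Bio 5.
Ling takes 3 more to reach its cap of 4 → 1 left.
Phys has room for 8 more but only 1 remain, so it gets 2.
Total = 5×1 + 12×2 + 22×4 + 11×1 + 7×2 + 18×2 = 178.

178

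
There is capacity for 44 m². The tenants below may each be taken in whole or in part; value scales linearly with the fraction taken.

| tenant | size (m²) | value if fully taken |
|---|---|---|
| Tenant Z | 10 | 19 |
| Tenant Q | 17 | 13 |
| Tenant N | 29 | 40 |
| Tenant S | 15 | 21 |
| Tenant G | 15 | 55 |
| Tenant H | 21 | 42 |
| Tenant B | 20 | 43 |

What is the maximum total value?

116

Best value per unit of size first: Tenant G 55/15≈3.67, Tenant B 43/20≈2.15, Tenant H 42/21≈2, Tenant Z 19/10≈1.9, Tenant S 21/15≈1.4, Tenant N 40/29≈1.38, Tenant Q 13/17≈0.765.
Tenant G: take in full, 15 m² for value 55 ; 29 left.
Take all of Tenant B (20 m², value 43) ; 9 m² left.
9 m² left: a 9/21 share of Tenant H gives 42×9/21 = 18.
Total value = 116.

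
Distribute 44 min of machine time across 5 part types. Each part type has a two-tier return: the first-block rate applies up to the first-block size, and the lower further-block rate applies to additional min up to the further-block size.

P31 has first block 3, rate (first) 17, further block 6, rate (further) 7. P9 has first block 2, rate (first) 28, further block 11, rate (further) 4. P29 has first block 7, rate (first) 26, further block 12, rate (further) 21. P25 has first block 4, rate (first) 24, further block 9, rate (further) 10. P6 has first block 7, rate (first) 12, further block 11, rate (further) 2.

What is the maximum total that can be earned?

Treat each block as its own option and order by rate: P9/T1 28 > P29/T1 26 > P25/T1 24 > P29/T2 21 > P31/T1 17 > P6/T1 12 > P25/T2 10 > P31/T2 7 > P9/T2 4 > P6/T2 2.
Fill P9 T1 block (2 at 28) — 42 left.
Fill P29 T1 block (7 at 26) — 35 left.
Fill P25 T1 block (4 at 24) — 31 left.
P29/T2 (21): +12 — 19 left.
P31 T1 at 17: fill all 3 — 16 left.
P6 T1 at 12: fill all 7 — 9 left.
P25 T2 at 10: fill all 9 — 0 left.
Total = 28×2 + 26×7 + 24×4 + 21×12 + 17×3 + 12×7 + 10×9 = 811.

811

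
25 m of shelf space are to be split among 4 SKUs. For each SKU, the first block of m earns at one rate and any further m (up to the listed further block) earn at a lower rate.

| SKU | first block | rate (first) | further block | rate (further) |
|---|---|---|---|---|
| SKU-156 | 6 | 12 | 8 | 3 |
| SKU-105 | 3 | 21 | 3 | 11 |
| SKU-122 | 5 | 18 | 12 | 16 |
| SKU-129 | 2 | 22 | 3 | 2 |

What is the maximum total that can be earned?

Order all 8 blocks by rate: SKU-129/tier1 22 > SKU-105/tier1 21 > SKU-122/tier1 18 > SKU-122/tier2 16 > SKU-156/tier1 12 > SKU-105/tier2 11 > SKU-156/tier2 3 > SKU-129/tier2 2.
SKU-129 tier1 at 22: fill all 2 → 23 left.
Fill SKU-105 tier1 block (3 at 21) → 20 left.
SKU-122 tier1 at 18: fill all 5 → 15 left.
Fill SKU-122 tier2 block (12 at 16) → 3 left.
3 remain; put them into SKU-156 tier1 at 12.
Total = 22×2 + 21×3 + 18×5 + 16×12 + 12×3 = 425.

425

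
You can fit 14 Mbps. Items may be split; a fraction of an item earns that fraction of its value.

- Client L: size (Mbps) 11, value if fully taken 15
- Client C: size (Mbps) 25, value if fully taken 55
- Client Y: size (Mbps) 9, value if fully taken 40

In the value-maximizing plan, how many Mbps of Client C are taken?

Best value per unit of size first: Client Y 40/9≈4.44, Client C 55/25≈2.2, Client L 15/11≈1.36.
All 9 Mbps of Client Y fit (value 40) ; 5 remain.
Only 5 Mbps remain; take 5/25 of Client C for value 55×5/25 = 11.

5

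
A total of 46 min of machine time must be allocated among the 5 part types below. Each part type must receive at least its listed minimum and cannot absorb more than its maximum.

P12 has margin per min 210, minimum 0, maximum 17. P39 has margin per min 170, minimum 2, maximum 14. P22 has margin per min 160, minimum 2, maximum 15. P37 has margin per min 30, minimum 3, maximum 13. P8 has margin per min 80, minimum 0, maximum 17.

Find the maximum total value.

Meeting every minimum uses 0+2+2+3+0 = 7 min, leaving 39.
Highest margin per min first: P12 210 > P39 170 > P22 160 > P8 80 > P37 30.
Give P12 17 more to hit its cap of 17 → 22 left.
P39 takes 12 more to reach its cap of 14 → 10 left.
Only 10 left; P22 takes them to reach 12.
Total = 210×17 + 170×14 + 160×12 + 30×3 = 7960.

7960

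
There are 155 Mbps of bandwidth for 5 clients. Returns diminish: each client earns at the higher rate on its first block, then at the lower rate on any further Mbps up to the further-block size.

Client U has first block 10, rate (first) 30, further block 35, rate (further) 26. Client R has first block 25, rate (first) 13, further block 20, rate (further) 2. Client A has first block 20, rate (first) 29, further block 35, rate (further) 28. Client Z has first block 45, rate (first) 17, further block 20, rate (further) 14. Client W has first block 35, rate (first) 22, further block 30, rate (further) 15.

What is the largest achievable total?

Rank every tier by rate: Client U/tier1 30 > Client A/tier1 29 > Client A/tier2 28 > Client U/tier2 26 > Client W/tier1 22 > Client Z/tier1 17 > Client W/tier2 15 > Client Z/tier2 14 > Client R/tier1 13 > Client R/tier2 2.
Client U/tier1 (30): +10 — 145 left.
Client A/tier1 (29): +20 — 125 left.
Client A tier2 at 28: fill all 35 — 90 left.
Fill Client U tier2 block (35 at 26) — 55 left.
Client W/tier1 (22): +35 — 20 left.
Client Z tier1 at 17: only 20 left, fill 20.
Total = 30×10 + 29×20 + 28×35 + 26×35 + 22×35 + 17×20 = 3880.

3880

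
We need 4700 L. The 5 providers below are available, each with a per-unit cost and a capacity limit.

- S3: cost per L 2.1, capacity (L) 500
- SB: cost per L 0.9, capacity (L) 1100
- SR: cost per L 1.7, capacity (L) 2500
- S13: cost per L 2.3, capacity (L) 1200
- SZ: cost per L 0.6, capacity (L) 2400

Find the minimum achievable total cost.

4470

Fill from the cheapest provider first.
Take 2400 from SZ at 0.6 ; need 2300 more.
SB (0.9): use full 1100 ; 1200 L to go.
SR (1.7): take the remaining 1200 ; done.
S3, S13: unused.
Cost = 2400×0.6 + 1100×0.9 + 1200×1.7 = 4470.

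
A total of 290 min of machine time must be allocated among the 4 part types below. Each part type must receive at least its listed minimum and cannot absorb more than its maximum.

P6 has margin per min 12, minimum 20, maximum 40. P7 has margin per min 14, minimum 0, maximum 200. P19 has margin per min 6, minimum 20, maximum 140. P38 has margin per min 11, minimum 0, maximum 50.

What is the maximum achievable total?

Meeting every minimum uses 20+0+20+0 = 40 min, leaving 250.
Highest margin per min first: P7 14 > P6 12 > P38 11 > P19 6.
P7: +200 to 200 (cap) → 50 left.
Give P6 20 more to hit its cap of 40 → 30 left.
P38: +30 (room for 50) → 30. Pool exhausted.
Total = 12×40 + 14×200 + 6×20 + 11×30 = 3730.

3730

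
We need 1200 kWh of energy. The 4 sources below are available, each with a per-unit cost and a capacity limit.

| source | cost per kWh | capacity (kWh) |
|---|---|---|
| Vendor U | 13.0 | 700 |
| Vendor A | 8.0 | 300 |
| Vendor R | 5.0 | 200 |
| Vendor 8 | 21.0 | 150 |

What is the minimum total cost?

12500

Cheapest first:
Vendor R (5.0): use full 200 ; 1000 kWh to go.
Vendor A (8.0): use full 300 ; 700 kWh to go.
Vendor U at 13.0: take all 700 kWh ; 0 still needed.
Vendor 8: unused.
Cost = 200×5.0 + 300×8.0 + 700×13.0 = 12500.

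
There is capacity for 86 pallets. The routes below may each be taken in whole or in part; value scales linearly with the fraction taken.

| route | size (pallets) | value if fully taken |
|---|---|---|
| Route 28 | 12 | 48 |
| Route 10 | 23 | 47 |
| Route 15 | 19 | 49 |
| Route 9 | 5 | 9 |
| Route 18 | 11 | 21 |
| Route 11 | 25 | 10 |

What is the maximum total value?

180.4

Best value per unit of size first: Route 28 48/12≈4, Route 15 49/19≈2.58, Route 10 47/23≈2.04, Route 18 21/11≈1.91, Route 9 9/5≈1.8, Route 11 10/25≈0.4.
Take all of Route 28 (12 pallets, value 48) — 74 pallets left.
Route 15: take in full, 19 pallets for value 49 — 55 left.
Route 10: take in full, 23 pallets for value 47 — 32 left.
Route 18: take in full, 11 pallets for value 21 — 21 left.
Take all of Route 9 (5 pallets, value 9) — 16 pallets left.
Fill the last 16 pallets with part of Route 11: 16/25 of it earns 6.4.
Total value = 180.4.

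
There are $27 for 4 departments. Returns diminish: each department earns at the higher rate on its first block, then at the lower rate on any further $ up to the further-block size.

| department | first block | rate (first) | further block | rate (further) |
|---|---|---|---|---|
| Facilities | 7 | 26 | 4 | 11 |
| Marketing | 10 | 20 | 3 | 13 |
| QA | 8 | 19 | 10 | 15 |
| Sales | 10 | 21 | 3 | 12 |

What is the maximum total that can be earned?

592

Rank every tier by rate: Facilities/first 26 > Sales/first 21 > Marketing/first 20 > QA/first 19 > QA/second 15 > Marketing/second 13 > Sales/second 12 > Facilities/second 11.
Fill Facilities first block (7 at 26) — 20 left.
Sales/first (21): +10 — 10 left.
Fill Marketing first block (10 at 20) — 0 left.
Total = 26×7 + 21×10 + 20×10 = 592.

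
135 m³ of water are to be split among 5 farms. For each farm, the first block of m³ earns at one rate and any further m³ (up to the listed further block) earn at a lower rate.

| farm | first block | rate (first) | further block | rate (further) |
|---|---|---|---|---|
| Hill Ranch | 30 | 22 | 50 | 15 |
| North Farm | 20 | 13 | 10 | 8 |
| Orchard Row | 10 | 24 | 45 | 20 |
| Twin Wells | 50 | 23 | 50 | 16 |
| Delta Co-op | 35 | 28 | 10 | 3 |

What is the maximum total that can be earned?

3230

Treat each block as its own option and order by rate: Delta Co-op/tier1 28 > Orchard Row/tier1 24 > Twin Wells/tier1 23 > Hill Ranch/tier1 22 > Orchard Row/tier2 20 > Twin Wells/tier2 16 > Hill Ranch/tier2 15 > North Farm/tier1 13 > North Farm/tier2 8 > Delta Co-op/tier2 3.
Delta Co-op tier1 at 28: fill all 35 — 100 left.
Orchard Row tier1 at 24: fill all 10 — 90 left.
Twin Wells tier1 at 23: fill all 50 — 40 left.
Hill Ranch tier1 at 22: fill all 30 — 10 left.
10 remain; put them into Orchard Row tier2 at 20.
Total = 28×35 + 24×10 + 23×50 + 22×30 + 20×10 = 3230.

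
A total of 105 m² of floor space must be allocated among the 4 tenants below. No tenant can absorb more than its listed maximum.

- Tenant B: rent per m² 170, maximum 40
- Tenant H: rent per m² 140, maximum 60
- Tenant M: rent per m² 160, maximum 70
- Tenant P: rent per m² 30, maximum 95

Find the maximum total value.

Order the tenants by rent per m²: Tenant B 170 > Tenant M 160 > Tenant H 140 > Tenant P 30.
Tenant B: +40 to 40 (cap) → 65 left.
Tenant M has room for 70 but only 65 remain, so it gets 65.
Total = 170×40 + 160×65 = 17200.

17200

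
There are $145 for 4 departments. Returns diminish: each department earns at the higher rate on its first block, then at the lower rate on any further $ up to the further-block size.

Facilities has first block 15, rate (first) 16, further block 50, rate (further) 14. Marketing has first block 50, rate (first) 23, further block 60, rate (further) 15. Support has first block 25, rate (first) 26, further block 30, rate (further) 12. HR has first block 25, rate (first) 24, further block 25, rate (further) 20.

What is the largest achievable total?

Rank every tier by rate: Support/tier1 26 > HR/tier1 24 > Marketing/tier1 23 > HR/tier2 20 > Facilities/tier1 16 > Marketing/tier2 15 > Facilities/tier2 14 > Support/tier2 12.
Support tier1 at 26: fill all 25 → 120 left.
Fill HR tier1 block (25 at 24) → 95 left.
Fill Marketing tier1 block (50 at 23) → 45 left.
Fill HR tier2 block (25 at 20) → 20 left.
Facilities tier1 at 16: fill all 15 → 5 left.
5 remain; put them into Marketing tier2 at 15.
Total = 26×25 + 24×25 + 23×50 + 20×25 + 16×15 + 15×5 = 3215.

3215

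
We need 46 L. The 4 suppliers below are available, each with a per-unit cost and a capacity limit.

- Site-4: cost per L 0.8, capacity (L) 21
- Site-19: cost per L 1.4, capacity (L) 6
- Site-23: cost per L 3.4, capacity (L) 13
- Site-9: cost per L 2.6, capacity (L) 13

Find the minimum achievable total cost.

Cheapest first:
Site-4 at 0.8: take all 21 L ; 25 still needed.
Site-19 (1.4): use full 6 ; 19 L to go.
Take 13 from Site-9 at 2.6 ; need 6 more.
Site-23 (3.4): take the remaining 6 ; done.
Cost = 21×0.8 + 6×1.4 + 13×2.6 + 6×3.4 = 79.4.

79.4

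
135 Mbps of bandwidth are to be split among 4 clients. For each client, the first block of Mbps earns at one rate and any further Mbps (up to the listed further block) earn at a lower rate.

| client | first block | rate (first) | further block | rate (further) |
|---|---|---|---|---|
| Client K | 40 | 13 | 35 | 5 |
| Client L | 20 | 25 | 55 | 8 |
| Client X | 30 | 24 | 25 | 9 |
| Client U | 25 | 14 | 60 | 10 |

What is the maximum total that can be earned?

2290

Order all 8 blocks by rate: Client L/T1 25 > Client X/T1 24 > Client U/T1 14 > Client K/T1 13 > Client U/T2 10 > Client X/T2 9 > Client L/T2 8 > Client K/T2 5.
Client L/T1 (25): +20 → 115 left.
Fill Client X T1 block (30 at 24) → 85 left.
Client U/T1 (14): +25 → 60 left.
Client K T1 at 13: fill all 40 → 20 left.
Client U/T2: +20 of 60 at 10; pool empty.
Total = 25×20 + 24×30 + 14×25 + 13×40 + 10×20 = 2290.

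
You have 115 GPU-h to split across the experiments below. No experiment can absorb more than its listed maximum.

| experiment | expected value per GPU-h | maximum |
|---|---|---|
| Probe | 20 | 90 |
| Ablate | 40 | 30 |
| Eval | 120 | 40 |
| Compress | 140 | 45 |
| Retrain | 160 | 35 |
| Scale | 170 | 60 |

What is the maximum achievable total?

Highest expected value per GPU-h first: Scale 170 > Retrain 160 > Compress 140 > Eval 120 > Ablate 40 > Probe 20.
Scale takes 60 to reach its cap of 60 — 55 left.
Retrain takes 35 to reach its cap of 35 — 20 left.
Only 20 left; Compress takes them to reach 20.
Total = 140×20 + 160×35 + 170×60 = 18600.

18600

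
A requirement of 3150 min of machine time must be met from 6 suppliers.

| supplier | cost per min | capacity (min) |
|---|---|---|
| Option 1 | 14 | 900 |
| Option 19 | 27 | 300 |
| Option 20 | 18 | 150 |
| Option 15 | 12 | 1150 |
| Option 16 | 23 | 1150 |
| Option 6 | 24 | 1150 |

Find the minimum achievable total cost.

50950

Use suppliers in increasing cost order.
Option 15 at 12: take all 1150 min ; 2000 still needed.
Take 900 from Option 1 at 14 ; need 1100 more.
Option 20 (18): use full 150 ; 950 min to go.
Option 16 at 23: take 950 of its 1150 ; requirement met.
Option 6, Option 19: unused.
Cost = 1150×12 + 900×14 + 150×18 + 950×23 = 50950.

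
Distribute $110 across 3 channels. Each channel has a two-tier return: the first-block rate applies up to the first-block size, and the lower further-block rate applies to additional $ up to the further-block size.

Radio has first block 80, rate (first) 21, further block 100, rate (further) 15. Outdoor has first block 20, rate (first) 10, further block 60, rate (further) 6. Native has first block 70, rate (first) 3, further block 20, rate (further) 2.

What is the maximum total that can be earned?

Order all 6 blocks by rate: Radio/tier1 21 > Radio/tier2 15 > Outdoor/tier1 10 > Outdoor/tier2 6 > Native/tier1 3 > Native/tier2 2.
Radio tier1 at 21: fill all 80 ; 30 left.
Radio tier2 at 15: only 30 left, fill 30.
Total = 21×80 + 15×30 = 2130.

2130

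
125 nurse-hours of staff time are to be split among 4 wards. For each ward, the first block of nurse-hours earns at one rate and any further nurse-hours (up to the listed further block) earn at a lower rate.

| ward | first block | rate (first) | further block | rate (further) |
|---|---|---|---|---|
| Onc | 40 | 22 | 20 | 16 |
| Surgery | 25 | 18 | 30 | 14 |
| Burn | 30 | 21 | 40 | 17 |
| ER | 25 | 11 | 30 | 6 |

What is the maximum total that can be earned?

2470

Rank every tier by rate: Onc/T1 22 > Burn/T1 21 > Surgery/T1 18 > Burn/T2 17 > Onc/T2 16 > Surgery/T2 14 > ER/T1 11 > ER/T2 6.
Onc/T1 (22): +40 → 85 left.
Fill Burn T1 block (30 at 21) → 55 left.
Fill Surgery T1 block (25 at 18) → 30 left.
Burn T2 at 17: only 30 left, fill 30.
Total = 22×40 + 21×30 + 18×25 + 17×30 = 2470.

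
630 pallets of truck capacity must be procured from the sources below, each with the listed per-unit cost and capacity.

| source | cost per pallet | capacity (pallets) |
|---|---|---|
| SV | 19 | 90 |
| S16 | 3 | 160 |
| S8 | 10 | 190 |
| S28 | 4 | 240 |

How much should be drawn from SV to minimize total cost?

40

Fill from the cheapest source first.
S16 (3): use full 160 ; 470 pallets to go.
S28 at 4: take all 240 pallets ; 230 still needed.
S8 at 10: take all 190 pallets ; 40 still needed.
SV (19): take the remaining 40 ; done.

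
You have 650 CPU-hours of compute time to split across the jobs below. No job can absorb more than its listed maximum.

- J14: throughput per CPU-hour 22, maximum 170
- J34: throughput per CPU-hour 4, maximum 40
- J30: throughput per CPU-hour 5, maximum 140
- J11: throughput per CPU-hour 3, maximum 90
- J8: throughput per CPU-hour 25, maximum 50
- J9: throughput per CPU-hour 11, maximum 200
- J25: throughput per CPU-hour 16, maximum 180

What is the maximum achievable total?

10320

Order the jobs by throughput per CPU-hour: J8 25 > J14 22 > J25 16 > J9 11 > J30 5 > J34 4 > J11 3.
J8: +50 to 50 (cap) → 600 left.
J14 takes 170 to reach its cap of 170 → 430 left.
Give J25 180 to hit its cap of 180 → 250 left.
Give J9 200 to hit its cap of 200 → 50 left.
J30 has room for 140 but only 50 remain, so it gets 50.
Total = 22×170 + 5×50 + 25×50 + 11×200 + 16×180 = 10320.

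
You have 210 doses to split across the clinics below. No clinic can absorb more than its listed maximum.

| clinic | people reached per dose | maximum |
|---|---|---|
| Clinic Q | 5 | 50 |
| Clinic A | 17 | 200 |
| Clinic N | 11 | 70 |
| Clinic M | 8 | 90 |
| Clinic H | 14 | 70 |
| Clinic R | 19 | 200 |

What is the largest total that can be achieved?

Highest people reached per dose first: Clinic R 19 > Clinic A 17 > Clinic H 14 > Clinic N 11 > Clinic M 8 > Clinic Q 5.
Clinic R: +200 to 200 (cap) ; 10 left.
Clinic A: +10 (room for 200) → 10. Pool exhausted.
Total = 17×10 + 19×200 = 3970.

3970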